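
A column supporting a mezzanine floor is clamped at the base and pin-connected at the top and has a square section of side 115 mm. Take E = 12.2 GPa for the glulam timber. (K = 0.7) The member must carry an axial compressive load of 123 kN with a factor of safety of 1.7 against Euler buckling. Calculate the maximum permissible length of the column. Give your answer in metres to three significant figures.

L_max ≈ 4.14 m

I = a⁴/12 = 115⁴/12 = 1.458×10^7 mm⁴
I = 1.458×10^-5 m⁴
Required critical load P_cr = n·P = 1.7 × 123 = 209.1 kN = 2.091×10^5 N
From P_cr = π²EI/(K·L)²:  L = (1/K)·√(π²EI/P_cr) = (1/0.7)·√(π²×1.22×10^10×1.458×10^-5/2.091×10^5)
L = 4.14 m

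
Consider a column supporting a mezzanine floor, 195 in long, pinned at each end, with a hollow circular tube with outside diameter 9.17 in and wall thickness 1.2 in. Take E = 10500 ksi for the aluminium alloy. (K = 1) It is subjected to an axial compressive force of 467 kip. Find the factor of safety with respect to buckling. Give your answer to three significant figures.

Inner diameter d_i = 9.17 − 2×1.2 = 6.770 in
I = π(d_o⁴ − d_i⁴)/64 = π(9.17⁴ − 6.770⁴)/64 = 244.0 in⁴
Effective length L_e = K·L = 1 × 195 = 195.0 in
P_cr = π²EI / L_e² = π² × 10500×10³ × 244.0 / 195.0² = 6.649×10^5 lb
Factor of safety n = P_cr / P = 664.92 / 467 = 1.42

n ≈ 1.42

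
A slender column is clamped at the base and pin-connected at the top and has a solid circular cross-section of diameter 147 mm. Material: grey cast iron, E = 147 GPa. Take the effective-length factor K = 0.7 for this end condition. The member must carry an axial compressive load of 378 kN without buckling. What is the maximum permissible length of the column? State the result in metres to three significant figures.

L_max ≈ 13.4 m

I = πd⁴/64 = π×147⁴/64 = 2.292×10^7 mm⁴
I = 2.292×10^-5 m⁴
At the buckling limit P_cr = P = 3.780×10^5 N
From P_cr = π²EI/(K·L)²:  L = (1/K)·√(π²EI/P_cr) = (1/0.7)·√(π²×1.47×10^11×2.292×10^-5/3.780×10^5)
L = 13.4 m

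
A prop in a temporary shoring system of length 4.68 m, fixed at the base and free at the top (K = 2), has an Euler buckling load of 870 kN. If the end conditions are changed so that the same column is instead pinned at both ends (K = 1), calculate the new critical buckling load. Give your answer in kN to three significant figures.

P_cr ∝ 1/K², so P_cr,new = P_cr,old × (K_old/K_new)² = 870 × (2/1)²
= 870 × 4.000 = 3480 kN

P_cr ≈ 3480 kN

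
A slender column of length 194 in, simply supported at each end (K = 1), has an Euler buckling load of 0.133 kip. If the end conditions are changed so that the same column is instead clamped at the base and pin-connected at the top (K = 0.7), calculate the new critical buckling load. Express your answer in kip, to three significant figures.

P_cr ∝ 1/K², so P_cr,new = P_cr,old × (K_old/K_new)² = 0.133 × (1/0.7)²
= 0.133 × 2.041 = 0.271 kip

P_cr ≈ 0.271 kip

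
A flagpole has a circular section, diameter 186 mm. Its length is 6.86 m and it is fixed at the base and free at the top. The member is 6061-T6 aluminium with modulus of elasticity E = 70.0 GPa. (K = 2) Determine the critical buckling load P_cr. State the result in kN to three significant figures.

P_cr ≈ 216 kN

I = πd⁴/64 = π×186⁴/64 = 5.875×10^7 mm⁴
I = 5.875×10^7 mm⁴ = 5.875×10^-5 m⁴
Effective length L_e = K·L = 2 × 6.86 = 13.72 m
P_cr = π²EI / L_e² = π² × 70.0×10⁹ × 5.875×10^-5 / 13.72² = 2.156×10^5 N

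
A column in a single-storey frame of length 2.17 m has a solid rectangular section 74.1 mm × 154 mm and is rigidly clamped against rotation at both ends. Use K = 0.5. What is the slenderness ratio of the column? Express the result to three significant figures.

λ ≈ 50.7

For a rectangle r_min = b/√12 = 74.1/√12 = 21.39 mm
L_e = K·L = 0.5 × 2.17 m = 1.085 m = 1085.0 mm
λ = L_e / r_min = 1085.0 / 21.39 = 50.7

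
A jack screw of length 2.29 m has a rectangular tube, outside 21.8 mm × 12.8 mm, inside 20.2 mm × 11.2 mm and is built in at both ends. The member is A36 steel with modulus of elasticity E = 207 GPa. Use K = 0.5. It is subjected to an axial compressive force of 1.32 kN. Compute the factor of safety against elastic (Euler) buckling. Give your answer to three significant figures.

Weak-axis I_min = (h_o·b_o³ − h_i·b_i³)/12 with b_o = 12.8, b_i = 11.20 mm (shorter outer/inner sides).
I_min = (21.8×12.8³ − 20.20×11.20³)/12 = 1.445×10^3 mm⁴
I = 1.445×10^3 mm⁴ = 1.445×10^-9 m⁴
Effective length L_e = K·L = 0.5 × 2.29 = 1.145 m
P_cr = π²EI / L_e² = π² × 207×10⁹ × 1.445×10^-9 / 1.145² = 2.252×10^3 N
Factor of safety n = P_cr / P = 2.2516 / 1.32 = 1.71

n ≈ 1.71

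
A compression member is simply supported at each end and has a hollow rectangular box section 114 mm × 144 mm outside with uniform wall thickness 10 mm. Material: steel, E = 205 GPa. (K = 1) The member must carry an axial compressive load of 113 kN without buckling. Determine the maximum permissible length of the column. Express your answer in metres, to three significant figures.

Inner dimensions: h_i = 144 − 2×10 = 124.0 mm, b_i = 114 − 2×10 = 94.00 mm
Weak-axis I_min = (h_o·b_o³ − h_i·b_i³)/12 with b_o = 114, b_i = 94.00 mm (shorter outer/inner sides).
I_min = (144×114³ − 124.0×94.00³)/12 = 9.196×10^6 mm⁴
I = 9.196×10^-6 m⁴
At the buckling limit P_cr = P = 1.130×10^5 N
From P_cr = π²EI/(K·L)²:  L = (1/K)·√(π²EI/P_cr) = (1/1)·√(π²×2.05×10^11×9.196×10^-6/1.130×10^5)
L = 12.8 m

L_max ≈ 12.8 m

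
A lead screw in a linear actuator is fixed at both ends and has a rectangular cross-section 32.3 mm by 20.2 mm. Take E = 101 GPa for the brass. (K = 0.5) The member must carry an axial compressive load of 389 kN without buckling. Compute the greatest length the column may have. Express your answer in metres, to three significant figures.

Buckling occurs about the weak axis: I_min = h·b³/12 with b = 20.2 mm (the shorter side).
I_min = 32.3×20.2³/12 = 2.219×10^4 mm⁴
I = 2.219×10^-8 m⁴
At the buckling limit P_cr = P = 3.890×10^5 N
From P_cr = π²EI/(K·L)²:  L = (1/K)·√(π²EI/P_cr) = (1/0.5)·√(π²×1.01×10^11×2.219×10^-8/3.890×10^5)
L = 0.477 m

L_max ≈ 0.477 m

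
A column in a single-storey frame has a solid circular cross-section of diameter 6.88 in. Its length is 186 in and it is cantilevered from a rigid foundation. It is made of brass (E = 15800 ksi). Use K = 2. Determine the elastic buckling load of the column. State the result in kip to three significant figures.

I = πd⁴/64 = π×6.88⁴/64 = 110.0 in⁴
Effective length L_e = K·L = 2 × 186 = 372.0 in
P_cr = π²EI / L_e² = π² × 15800×10³ × 110.0 / 372.0² = 1.239×10^5 lb

P_cr ≈ 124 kip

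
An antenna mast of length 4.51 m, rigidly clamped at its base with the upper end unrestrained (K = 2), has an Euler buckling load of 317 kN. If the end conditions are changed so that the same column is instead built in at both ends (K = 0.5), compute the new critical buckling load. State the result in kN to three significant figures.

P_cr ≈ 5070 kN

P_cr ∝ 1/K², so P_cr,new = P_cr,old × (K_old/K_new)² = 317 × (2/0.5)²
= 317 × 16.00 = 5070 kN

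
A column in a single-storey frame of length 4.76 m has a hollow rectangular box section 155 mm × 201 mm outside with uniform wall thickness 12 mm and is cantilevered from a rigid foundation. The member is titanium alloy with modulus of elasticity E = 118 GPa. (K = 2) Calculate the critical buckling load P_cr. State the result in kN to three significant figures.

P_cr ≈ 375 kN

Inner dimensions: h_i = 201 − 2×12 = 177.0 mm, b_i = 155 − 2×12 = 131.0 mm
Weak-axis I_min = (h_o·b_o³ − h_i·b_i³)/12 with b_o = 155, b_i = 131.0 mm (shorter outer/inner sides).
I_min = (201×155³ − 177.0×131.0³)/12 = 2.922×10^7 mm⁴
I = 2.922×10^7 mm⁴ = 2.922×10^-5 m⁴
Effective length L_e = K·L = 2 × 4.76 = 9.520 m
P_cr = π²EI / L_e² = π² × 118×10⁹ × 2.922×10^-5 / 9.520² = 3.754×10^5 N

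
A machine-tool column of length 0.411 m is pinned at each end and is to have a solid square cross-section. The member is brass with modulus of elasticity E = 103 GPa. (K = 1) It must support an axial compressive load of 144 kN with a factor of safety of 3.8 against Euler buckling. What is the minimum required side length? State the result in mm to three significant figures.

Required P_cr = n·P = 3.8 × 144 = 547.2 kN
L_e = K·L = 1 × 0.411 = 0.4110 m
Required I = P_cr·L_e²/(π²E) = 5.472×10^5 × 0.4110² / (π² × 1.03×10^11) = 9.093×10^-8 m⁴
I_req = 9.093×10^4 mm⁴
Solid square: I = a⁴/12  ⇒  a = (12I)^(1/4) = (12×9.093×10^4)^(1/4) = 32.3 mm

a ≈ 32.3 mm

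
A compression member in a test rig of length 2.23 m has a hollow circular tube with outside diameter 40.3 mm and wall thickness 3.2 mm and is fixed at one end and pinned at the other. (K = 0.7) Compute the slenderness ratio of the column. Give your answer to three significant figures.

Inner diameter d_i = 40.3 − 2×3.2 = 33.90 mm
I = π(d_o⁴ − d_i⁴)/64 = π(40.3⁴ − 33.90⁴)/64 = 6.465×10^4 mm⁴
A = 373.0 mm²;  r_min = √(I/A) = √(6.465×10^4/373.0) = 13.17 mm
L_e = K·L = 0.7 × 2.23 m = 1.561 m = 1561.0 mm
λ = L_e / r_min = 1561.0 / 13.17 = 119

λ ≈ 119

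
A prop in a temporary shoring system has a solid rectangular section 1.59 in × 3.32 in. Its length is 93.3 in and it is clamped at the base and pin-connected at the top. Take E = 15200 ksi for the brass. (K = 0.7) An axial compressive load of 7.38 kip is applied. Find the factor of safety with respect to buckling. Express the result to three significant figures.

Buckling occurs about the weak axis: I_min = h·b³/12 with b = 1.59 in (the shorter side).
I_min = 3.32×1.59³/12 = 1.112 in⁴
Effective length L_e = K·L = 0.7 × 93.3 = 65.31 in
P_cr = π²EI / L_e² = π² × 15200×10³ × 1.112 / 65.31² = 3.911×10^4 lb
Factor of safety n = P_cr / P = 39.114 / 7.38 = 5.30

n ≈ 5.30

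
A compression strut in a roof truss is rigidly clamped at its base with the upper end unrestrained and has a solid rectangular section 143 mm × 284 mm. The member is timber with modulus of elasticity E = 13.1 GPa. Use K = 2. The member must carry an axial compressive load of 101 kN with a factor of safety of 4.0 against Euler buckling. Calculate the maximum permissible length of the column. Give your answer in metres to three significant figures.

L_max ≈ 2.35 m

Buckling occurs about the weak axis: I_min = h·b³/12 with b = 143 mm (the shorter side).
I_min = 284×143³/12 = 6.921×10^7 mm⁴
I = 6.921×10^-5 m⁴
Required critical load P_cr = n·P = 4.0 × 101 = 404.0 kN = 4.040×10^5 N
From P_cr = π²EI/(K·L)²:  L = (1/K)·√(π²EI/P_cr) = (1/2)·√(π²×1.31×10^10×6.921×10^-5/4.040×10^5)
L = 2.35 m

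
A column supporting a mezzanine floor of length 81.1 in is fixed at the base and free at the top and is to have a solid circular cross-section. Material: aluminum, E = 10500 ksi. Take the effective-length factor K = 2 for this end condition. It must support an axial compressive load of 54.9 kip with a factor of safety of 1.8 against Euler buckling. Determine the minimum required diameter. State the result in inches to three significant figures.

d ≈ 4.75 in

Required P_cr = n·P = 1.8 × 54.9 = 98.82 kip
L_e = K·L = 2 × 81.1 = 162.2 in
Required I = P_cr·L_e²/(π²E) = 9.882×10^4 × 162.2² / (π² × 1.05×10^7) = 25.09 in⁴
Solid circle: I = πd⁴/64  ⇒  d = (64I/π)^(1/4) = (64×25.09/π)^(1/4) = 4.75 in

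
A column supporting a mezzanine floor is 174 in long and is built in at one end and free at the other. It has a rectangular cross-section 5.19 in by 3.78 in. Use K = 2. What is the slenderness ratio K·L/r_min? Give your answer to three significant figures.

For a rectangle r_min = b/√12 = 3.78/√12 = 1.091 in
L_e = K·L = 2 × 174 = 348.0 in
λ = L_e / r_min = 348.00 / 1.091 = 319

λ ≈ 319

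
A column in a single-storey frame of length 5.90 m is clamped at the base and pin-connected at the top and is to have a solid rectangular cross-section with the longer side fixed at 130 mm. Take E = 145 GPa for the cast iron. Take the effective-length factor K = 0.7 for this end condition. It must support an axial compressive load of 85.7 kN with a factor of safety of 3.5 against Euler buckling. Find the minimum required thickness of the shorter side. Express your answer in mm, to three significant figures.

Required P_cr = n·P = 3.5 × 85.7 = 300.0 kN
L_e = K·L = 0.7 × 5.90 = 4.130 m
Required I = P_cr·L_e²/(π²E) = 2.999×10^5 × 4.130² / (π² × 1.45×10^11) = 3.575×10^-6 m⁴
I_req = 3.575×10^6 mm⁴
Rectangle, weak axis: I_min = h·b³/12 with h = 130 mm fixed  ⇒  b = (12I/h)^(1/3) = 69.1 mm

b ≈ 69.1 mm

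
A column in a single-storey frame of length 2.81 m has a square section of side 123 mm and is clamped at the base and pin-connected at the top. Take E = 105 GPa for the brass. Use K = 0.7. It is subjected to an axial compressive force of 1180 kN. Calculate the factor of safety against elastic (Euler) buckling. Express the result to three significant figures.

n ≈ 4.33

I = a⁴/12 = 123⁴/12 = 1.907×10^7 mm⁴
I = 1.907×10^7 mm⁴ = 1.907×10^-5 m⁴
Effective length L_e = K·L = 0.7 × 2.81 = 1.967 m
P_cr = π²EI / L_e² = π² × 105×10⁹ × 1.907×10^-5 / 1.967² = 5.109×10^6 N
Factor of safety n = P_cr / P = 5108.8 / 1180 = 4.33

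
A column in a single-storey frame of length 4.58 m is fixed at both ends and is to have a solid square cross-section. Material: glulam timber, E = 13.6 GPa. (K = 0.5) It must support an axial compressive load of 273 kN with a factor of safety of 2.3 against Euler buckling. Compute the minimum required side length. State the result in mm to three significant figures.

a ≈ 131 mm

Required P_cr = n·P = 2.3 × 273 = 627.9 kN
L_e = K·L = 0.5 × 4.58 = 2.290 m
Required I = P_cr·L_e²/(π²E) = 6.279×10^5 × 2.290² / (π² × 1.36×10^10) = 2.453×10^-5 m⁴
I_req = 2.453×10^7 mm⁴
Solid square: I = a⁴/12  ⇒  a = (12I)^(1/4) = (12×2.453×10^7)^(1/4) = 131 mm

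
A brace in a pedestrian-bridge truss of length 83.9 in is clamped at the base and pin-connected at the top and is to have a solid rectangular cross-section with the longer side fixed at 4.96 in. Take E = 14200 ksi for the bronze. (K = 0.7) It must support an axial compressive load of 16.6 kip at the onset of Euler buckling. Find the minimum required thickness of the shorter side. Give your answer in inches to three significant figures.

L_e = K·L = 0.7 × 83.9 = 58.73 in
Required I = P_cr·L_e²/(π²E) = 1.660×10^4 × 58.73² / (π² × 1.42×10^7) = 0.4085 in⁴
Rectangle, weak axis: I_min = h·b³/12 with h = 4.96 in fixed  ⇒  b = (12I/h)^(1/3) = 0.996 in

b ≈ 0.996 in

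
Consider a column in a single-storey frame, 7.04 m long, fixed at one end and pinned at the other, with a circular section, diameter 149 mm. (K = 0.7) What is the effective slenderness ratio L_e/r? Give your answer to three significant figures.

For a solid circle r = d/4 = 149/4 = 37.25 mm
L_e = K·L = 0.7 × 7.04 m = 4.928 m = 4928.0 mm
λ = L_e / r_min = 4928.0 / 37.25 = 132

λ ≈ 132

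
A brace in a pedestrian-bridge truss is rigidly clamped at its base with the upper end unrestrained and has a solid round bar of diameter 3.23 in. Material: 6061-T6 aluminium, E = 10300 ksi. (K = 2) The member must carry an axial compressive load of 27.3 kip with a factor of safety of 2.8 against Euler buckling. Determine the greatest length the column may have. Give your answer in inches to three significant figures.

L_max ≈ 42.1 in

I = πd⁴/64 = π×3.23⁴/64 = 5.343 in⁴
Required critical load P_cr = n·P = 2.8 × 27.3 = 76.44 kip = 7.644×10^4 lb
From P_cr = π²EI/(K·L)²:  L = (1/K)·√(π²EI/P_cr) = (1/2)·√(π²×1.03×10^7×5.343/7.644×10^4)
L = 42.1 in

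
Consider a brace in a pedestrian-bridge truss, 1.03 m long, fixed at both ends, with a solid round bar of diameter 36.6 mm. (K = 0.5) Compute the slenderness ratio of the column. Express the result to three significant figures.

I = πd⁴/64 = π×36.6⁴/64 = 8.808×10^4 mm⁴
A = 1.052×10^3 mm²;  r_min = √(I/A) = √(8.808×10^4/1.052×10^3) = 9.150 mm
L_e = K·L = 0.5 × 1.03 m = 0.5150 m = 515.00 mm
λ = L_e / r_min = 515.00 / 9.150 = 56.3

λ ≈ 56.3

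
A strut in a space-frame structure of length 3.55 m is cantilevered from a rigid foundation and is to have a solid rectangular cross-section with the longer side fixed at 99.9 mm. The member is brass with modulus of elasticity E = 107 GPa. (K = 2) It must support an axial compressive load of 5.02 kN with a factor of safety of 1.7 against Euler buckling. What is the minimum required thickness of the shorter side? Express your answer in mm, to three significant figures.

Required P_cr = n·P = 1.7 × 5.02 = 8.534 kN
L_e = K·L = 2 × 3.55 = 7.100 m
Required I = P_cr·L_e²/(π²E) = 8.534×10^3 × 7.100² / (π² × 1.07×10^11) = 4.074×10^-7 m⁴
I_req = 4.074×10^5 mm⁴
Rectangle, weak axis: I_min = h·b³/12 with h = 99.9 mm fixed  ⇒  b = (12I/h)^(1/3) = 36.6 mm

b ≈ 36.6 mm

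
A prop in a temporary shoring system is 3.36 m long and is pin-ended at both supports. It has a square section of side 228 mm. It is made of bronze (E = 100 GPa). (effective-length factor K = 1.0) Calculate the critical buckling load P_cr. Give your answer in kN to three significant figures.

P_cr ≈ 19700 kN

I = a⁴/12 = 228⁴/12 = 2.252×10^8 mm⁴
I = 2.252×10^8 mm⁴ = 2.252×10^-4 m⁴
Effective length L_e = K·L = 1 × 3.36 = 3.360 m
P_cr = π²EI / L_e² = π² × 100×10⁹ × 2.252×10^-4 / 3.360² = 1.969×10^7 N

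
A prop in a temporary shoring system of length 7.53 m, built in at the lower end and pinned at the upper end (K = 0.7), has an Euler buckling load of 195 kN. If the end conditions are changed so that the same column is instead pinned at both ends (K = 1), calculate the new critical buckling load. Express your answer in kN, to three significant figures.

P_cr ≈ 95.5 kN

P_cr ∝ 1/K², so P_cr,new = P_cr,old × (K_old/K_new)² = 195 × (0.7/1)²
= 195 × 0.4900 = 95.5 kN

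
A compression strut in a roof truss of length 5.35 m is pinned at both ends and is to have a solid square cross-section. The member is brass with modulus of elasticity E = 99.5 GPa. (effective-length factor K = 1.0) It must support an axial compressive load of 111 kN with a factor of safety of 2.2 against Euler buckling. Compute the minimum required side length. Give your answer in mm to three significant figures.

a ≈ 96.1 mm

Required P_cr = n·P = 2.2 × 111 = 244.2 kN
L_e = K·L = 1 × 5.35 = 5.350 m
Required I = P_cr·L_e²/(π²E) = 2.442×10^5 × 5.350² / (π² × 9.95×10^10) = 7.118×10^-6 m⁴
I_req = 7.118×10^6 mm⁴
Solid square: I = a⁴/12  ⇒  a = (12I)^(1/4) = (12×7.118×10^6)^(1/4) = 96.1 mm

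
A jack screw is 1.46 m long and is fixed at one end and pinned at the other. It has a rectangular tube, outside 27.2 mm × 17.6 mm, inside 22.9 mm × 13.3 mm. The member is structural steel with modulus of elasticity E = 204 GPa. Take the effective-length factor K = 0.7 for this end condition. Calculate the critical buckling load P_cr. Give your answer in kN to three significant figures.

Weak-axis I_min = (h_o·b_o³ − h_i·b_i³)/12 with b_o = 17.6, b_i = 13.30 mm (shorter outer/inner sides).
I_min = (27.2×17.6³ − 22.90×13.30³)/12 = 7.868×10^3 mm⁴
I = 7.868×10^3 mm⁴ = 7.868×10^-9 m⁴
Effective length L_e = K·L = 0.7 × 1.46 = 1.022 m
P_cr = π²EI / L_e² = π² × 204×10⁹ × 7.868×10^-9 / 1.022² = 1.517×10^4 N

P_cr ≈ 15.2 kN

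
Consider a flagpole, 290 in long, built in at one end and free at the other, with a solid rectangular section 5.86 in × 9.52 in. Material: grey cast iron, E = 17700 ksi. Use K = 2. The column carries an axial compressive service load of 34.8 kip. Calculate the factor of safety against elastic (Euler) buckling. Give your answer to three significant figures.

n ≈ 2.38

Buckling occurs about the weak axis: I_min = h·b³/12 with b = 5.86 in (the shorter side).
I_min = 9.52×5.86³/12 = 159.6 in⁴
Effective length L_e = K·L = 2 × 290 = 580.0 in
P_cr = π²EI / L_e² = π² × 17700×10³ × 159.6 / 580.0² = 8.290×10^4 lb
Factor of safety n = P_cr / P = 82.902 / 34.8 = 2.38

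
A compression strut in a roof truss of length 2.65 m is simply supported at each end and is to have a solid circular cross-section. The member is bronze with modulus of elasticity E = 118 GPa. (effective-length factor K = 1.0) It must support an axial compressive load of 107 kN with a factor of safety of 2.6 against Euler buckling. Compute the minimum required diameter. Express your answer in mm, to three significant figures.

Required P_cr = n·P = 2.6 × 107 = 278.2 kN
L_e = K·L = 1 × 2.65 = 2.650 m
Required I = P_cr·L_e²/(π²E) = 2.782×10^5 × 2.650² / (π² × 1.18×10^11) = 1.678×10^-6 m⁴
I_req = 1.678×10^6 mm⁴
Solid circle: I = πd⁴/64  ⇒  d = (64I/π)^(1/4) = (64×1.678×10^6/π)^(1/4) = 76.5 mm

d ≈ 76.5 mm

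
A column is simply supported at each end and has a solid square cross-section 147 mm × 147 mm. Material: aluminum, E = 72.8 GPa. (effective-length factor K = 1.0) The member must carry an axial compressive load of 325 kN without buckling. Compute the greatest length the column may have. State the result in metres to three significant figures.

L_max ≈ 9.28 m

I = a⁴/12 = 147⁴/12 = 3.891×10^7 mm⁴
I = 3.891×10^-5 m⁴
At the buckling limit P_cr = P = 3.250×10^5 N
From P_cr = π²EI/(K·L)²:  L = (1/K)·√(π²EI/P_cr) = (1/1)·√(π²×7.28×10^10×3.891×10^-5/3.250×10^5)
L = 9.28 m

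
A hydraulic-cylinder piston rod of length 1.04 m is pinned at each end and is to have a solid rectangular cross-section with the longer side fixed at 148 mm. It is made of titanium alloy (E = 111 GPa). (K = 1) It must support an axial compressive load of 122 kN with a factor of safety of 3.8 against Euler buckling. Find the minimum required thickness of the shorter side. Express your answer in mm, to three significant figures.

Required P_cr = n·P = 3.8 × 122 = 463.6 kN
L_e = K·L = 1 × 1.04 = 1.040 m
Required I = P_cr·L_e²/(π²E) = 4.636×10^5 × 1.040² / (π² × 1.11×10^11) = 4.577×10^-7 m⁴
I_req = 4.577×10^5 mm⁴
Rectangle, weak axis: I_min = h·b³/12 with h = 148 mm fixed  ⇒  b = (12I/h)^(1/3) = 33.4 mm

b ≈ 33.4 mm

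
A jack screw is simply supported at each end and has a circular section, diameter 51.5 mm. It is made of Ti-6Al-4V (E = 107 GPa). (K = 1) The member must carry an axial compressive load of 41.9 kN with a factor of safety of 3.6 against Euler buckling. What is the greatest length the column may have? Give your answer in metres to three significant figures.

L_max ≈ 1.55 m

I = πd⁴/64 = π×51.5⁴/64 = 3.453×10^5 mm⁴
I = 3.453×10^-7 m⁴
Required critical load P_cr = n·P = 3.6 × 41.9 = 150.8 kN = 1.508×10^5 N
From P_cr = π²EI/(K·L)²:  L = (1/K)·√(π²EI/P_cr) = (1/1)·√(π²×1.07×10^11×3.453×10^-7/1.508×10^5)
L = 1.55 m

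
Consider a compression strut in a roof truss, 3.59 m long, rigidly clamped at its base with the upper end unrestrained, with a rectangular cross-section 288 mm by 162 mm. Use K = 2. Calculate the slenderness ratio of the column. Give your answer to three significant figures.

λ ≈ 154

Buckling occurs about the weak axis: I_min = h·b³/12 with b = 162 mm (the shorter side).
I_min = 288×162³/12 = 1.020×10^8 mm⁴
A = 4.666×10^4 mm²;  r_min = √(I/A) = √(1.020×10^8/4.666×10^4) = 46.77 mm
L_e = K·L = 2 × 3.59 m = 7.180 m = 7180.0 mm
λ = L_e / r_min = 7180.0 / 46.77 = 154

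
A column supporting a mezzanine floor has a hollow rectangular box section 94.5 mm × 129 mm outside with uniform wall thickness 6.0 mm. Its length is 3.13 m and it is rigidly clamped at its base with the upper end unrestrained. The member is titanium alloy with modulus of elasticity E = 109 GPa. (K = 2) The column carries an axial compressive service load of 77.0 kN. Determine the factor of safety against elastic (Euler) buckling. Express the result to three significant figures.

n ≈ 1.28

Inner dimensions: h_i = 129 − 2×6.0 = 117.0 mm, b_i = 94.5 − 2×6.0 = 82.50 mm
Weak-axis I_min = (h_o·b_o³ − h_i·b_i³)/12 with b_o = 94.5, b_i = 82.50 mm (shorter outer/inner sides).
I_min = (129×94.5³ − 117.0×82.50³)/12 = 3.597×10^6 mm⁴
I = 3.597×10^6 mm⁴ = 3.597×10^-6 m⁴
Effective length L_e = K·L = 2 × 3.13 = 6.260 m
P_cr = π²EI / L_e² = π² × 109×10⁹ × 3.597×10^-6 / 6.260² = 9.875×10^4 N
Factor of safety n = P_cr / P = 98.752 / 77.0 = 1.28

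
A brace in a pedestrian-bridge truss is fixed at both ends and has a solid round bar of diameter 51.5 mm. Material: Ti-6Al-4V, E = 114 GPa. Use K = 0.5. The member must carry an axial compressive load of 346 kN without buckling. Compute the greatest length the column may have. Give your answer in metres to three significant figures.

L_max ≈ 2.12 m

I = πd⁴/64 = π×51.5⁴/64 = 3.453×10^5 mm⁴
I = 3.453×10^-7 m⁴
At the buckling limit P_cr = P = 3.460×10^5 N
From P_cr = π²EI/(K·L)²:  L = (1/K)·√(π²EI/P_cr) = (1/0.5)·√(π²×1.14×10^11×3.453×10^-7/3.460×10^5)
L = 2.12 m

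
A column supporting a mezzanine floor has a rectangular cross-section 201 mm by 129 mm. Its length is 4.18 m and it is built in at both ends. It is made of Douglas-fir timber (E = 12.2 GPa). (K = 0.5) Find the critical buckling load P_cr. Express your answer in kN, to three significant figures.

Buckling occurs about the weak axis: I_min = h·b³/12 with b = 129 mm (the shorter side).
I_min = 201×129³/12 = 3.596×10^7 mm⁴
I = 3.596×10^7 mm⁴ = 3.596×10^-5 m⁴
Effective length L_e = K·L = 0.5 × 4.18 = 2.090 m
P_cr = π²EI / L_e² = π² × 12.2×10⁹ × 3.596×10^-5 / 2.090² = 9.912×10^5 N

P_cr ≈ 991 kN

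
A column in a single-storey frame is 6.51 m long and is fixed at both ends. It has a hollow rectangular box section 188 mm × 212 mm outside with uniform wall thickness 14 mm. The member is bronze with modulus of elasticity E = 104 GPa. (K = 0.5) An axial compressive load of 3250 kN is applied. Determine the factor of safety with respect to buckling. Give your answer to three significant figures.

Inner dimensions: h_i = 212 − 2×14 = 184.0 mm, b_i = 188 − 2×14 = 160.0 mm
Weak-axis I_min = (h_o·b_o³ − h_i·b_i³)/12 with b_o = 188, b_i = 160.0 mm (shorter outer/inner sides).
I_min = (212×188³ − 184.0×160.0³)/12 = 5.458×10^7 mm⁴
I = 5.458×10^7 mm⁴ = 5.458×10^-5 m⁴
Effective length L_e = K·L = 0.5 × 6.51 = 3.255 m
P_cr = π²EI / L_e² = π² × 104×10⁹ × 5.458×10^-5 / 3.255² = 5.288×10^6 N
Factor of safety n = P_cr / P = 5288.0 / 3250 = 1.63

n ≈ 1.63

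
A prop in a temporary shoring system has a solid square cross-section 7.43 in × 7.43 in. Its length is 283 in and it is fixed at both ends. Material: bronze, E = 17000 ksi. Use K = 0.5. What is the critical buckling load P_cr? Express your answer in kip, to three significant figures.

I = a⁴/12 = 7.43⁴/12 = 254.0 in⁴
Effective length L_e = K·L = 0.5 × 283 = 141.5 in
P_cr = π²EI / L_e² = π² × 17000×10³ × 254.0 / 141.5² = 2.128×10^6 lb

P_cr ≈ 2130 kip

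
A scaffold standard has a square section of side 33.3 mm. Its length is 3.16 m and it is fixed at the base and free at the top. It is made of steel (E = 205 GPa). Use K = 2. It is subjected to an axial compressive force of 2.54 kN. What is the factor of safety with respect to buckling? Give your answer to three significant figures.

I = a⁴/12 = 33.3⁴/12 = 1.025×10^5 mm⁴
I = 1.025×10^5 mm⁴ = 1.025×10^-7 m⁴
Effective length L_e = K·L = 2 × 3.16 = 6.320 m
P_cr = π²EI / L_e² = π² × 205×10⁹ × 1.025×10^-7 / 6.320² = 5.191×10^3 N
Factor of safety n = P_cr / P = 5.1906 / 2.54 = 2.04

n ≈ 2.04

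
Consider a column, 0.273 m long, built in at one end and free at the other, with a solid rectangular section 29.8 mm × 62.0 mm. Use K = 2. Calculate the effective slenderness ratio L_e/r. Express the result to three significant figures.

For a rectangle r_min = b/√12 = 29.8/√12 = 8.603 mm
L_e = K·L = 2 × 0.273 m = 0.5460 m = 546.00 mm
λ = L_e / r_min = 546.00 / 8.603 = 63.5

λ ≈ 63.5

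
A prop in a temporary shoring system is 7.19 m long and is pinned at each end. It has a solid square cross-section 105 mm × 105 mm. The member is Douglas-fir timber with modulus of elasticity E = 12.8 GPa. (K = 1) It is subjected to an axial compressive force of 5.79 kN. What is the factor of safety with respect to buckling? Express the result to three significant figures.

I = a⁴/12 = 105⁴/12 = 1.013×10^7 mm⁴
I = 1.013×10^7 mm⁴ = 1.013×10^-5 m⁴
Effective length L_e = K·L = 1 × 7.19 = 7.190 m
P_cr = π²EI / L_e² = π² × 12.8×10⁹ × 1.013×10^-5 / 7.190² = 2.475×10^4 N
Factor of safety n = P_cr / P = 24.753 / 5.79 = 4.28

n ≈ 4.28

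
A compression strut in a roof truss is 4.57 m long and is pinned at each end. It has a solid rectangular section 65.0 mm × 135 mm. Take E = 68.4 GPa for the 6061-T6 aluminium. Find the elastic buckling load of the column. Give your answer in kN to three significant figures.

P_cr ≈ 99.9 kN

Buckling occurs about the weak axis: I_min = h·b³/12 with b = 65.0 mm (the shorter side).
I_min = 135×65.0³/12 = 3.090×10^6 mm⁴
I = 3.090×10^6 mm⁴ = 3.090×10^-6 m⁴
Effective length L_e = K·L = 1 × 4.57 = 4.570 m
P_cr = π²EI / L_e² = π² × 68.4×10⁹ × 3.090×10^-6 / 4.570² = 9.987×10^4 N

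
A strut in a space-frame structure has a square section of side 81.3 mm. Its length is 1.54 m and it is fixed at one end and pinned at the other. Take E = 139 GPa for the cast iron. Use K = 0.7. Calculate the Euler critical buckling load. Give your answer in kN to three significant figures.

P_cr ≈ 4300 kN

I = a⁴/12 = 81.3⁴/12 = 3.641×10^6 mm⁴
I = 3.641×10^6 mm⁴ = 3.641×10^-6 m⁴
Effective length L_e = K·L = 0.7 × 1.54 = 1.078 m
P_cr = π²EI / L_e² = π² × 139×10⁹ × 3.641×10^-6 / 1.078² = 4.298×10^6 N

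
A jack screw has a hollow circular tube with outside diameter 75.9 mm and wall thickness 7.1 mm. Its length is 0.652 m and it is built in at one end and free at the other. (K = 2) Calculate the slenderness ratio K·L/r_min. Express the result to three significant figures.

Inner diameter d_i = 75.9 − 2×7.1 = 61.70 mm
I = π(d_o⁴ − d_i⁴)/64 = π(75.9⁴ − 61.70⁴)/64 = 9.177×10^5 mm⁴
A = 1.535×10^3 mm²;  r_min = √(I/A) = √(9.177×10^5/1.535×10^3) = 24.45 mm
L_e = K·L = 2 × 0.652 m = 1.304 m = 1304.0 mm
λ = L_e / r_min = 1304.0 / 24.45 = 53.3

λ ≈ 53.3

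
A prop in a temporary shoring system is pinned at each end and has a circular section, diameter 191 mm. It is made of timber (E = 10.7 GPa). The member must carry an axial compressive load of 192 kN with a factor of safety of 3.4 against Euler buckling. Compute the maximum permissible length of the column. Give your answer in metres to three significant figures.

L_max ≈ 3.25 m

I = πd⁴/64 = π×191⁴/64 = 6.533×10^7 mm⁴
I = 6.533×10^-5 m⁴
Required critical load P_cr = n·P = 3.4 × 192 = 652.8 kN = 6.528×10^5 N
From P_cr = π²EI/(K·L)²:  L = (1/K)·√(π²EI/P_cr) = (1/1)·√(π²×1.07×10^10×6.533×10^-5/6.528×10^5)
L = 3.25 m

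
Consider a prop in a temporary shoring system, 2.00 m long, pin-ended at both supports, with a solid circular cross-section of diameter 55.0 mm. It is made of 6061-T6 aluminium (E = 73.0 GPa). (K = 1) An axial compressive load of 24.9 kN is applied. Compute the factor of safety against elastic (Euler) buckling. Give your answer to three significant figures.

n ≈ 3.25

I = πd⁴/64 = π×55.0⁴/64 = 4.492×10^5 mm⁴
I = 4.492×10^5 mm⁴ = 4.492×10^-7 m⁴
Effective length L_e = K·L = 1 × 2.00 = 2.000 m
P_cr = π²EI / L_e² = π² × 73.0×10⁹ × 4.492×10^-7 / 2.000² = 8.091×10^4 N
Factor of safety n = P_cr / P = 80.906 / 24.9 = 3.25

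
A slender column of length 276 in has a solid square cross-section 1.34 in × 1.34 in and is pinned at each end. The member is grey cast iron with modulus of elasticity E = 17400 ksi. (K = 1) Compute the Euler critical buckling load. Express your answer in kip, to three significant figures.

P_cr ≈ 0.606 kip

I = a⁴/12 = 1.34⁴/12 = 0.2687 in⁴
Effective length L_e = K·L = 1 × 276 = 276.0 in
P_cr = π²EI / L_e² = π² × 17400×10³ × 0.2687 / 276.0² = 605.7 lb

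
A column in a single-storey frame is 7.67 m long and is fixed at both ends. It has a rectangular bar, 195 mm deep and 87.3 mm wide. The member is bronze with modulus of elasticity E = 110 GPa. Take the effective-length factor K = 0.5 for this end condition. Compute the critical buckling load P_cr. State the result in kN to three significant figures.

Buckling occurs about the weak axis: I_min = h·b³/12 with b = 87.3 mm (the shorter side).
I_min = 195×87.3³/12 = 1.081×10^7 mm⁴
I = 1.081×10^7 mm⁴ = 1.081×10^-5 m⁴
Effective length L_e = K·L = 0.5 × 7.67 = 3.835 m
P_cr = π²EI / L_e² = π² × 110×10⁹ × 1.081×10^-5 / 3.835² = 7.981×10^5 N

P_cr ≈ 798 kN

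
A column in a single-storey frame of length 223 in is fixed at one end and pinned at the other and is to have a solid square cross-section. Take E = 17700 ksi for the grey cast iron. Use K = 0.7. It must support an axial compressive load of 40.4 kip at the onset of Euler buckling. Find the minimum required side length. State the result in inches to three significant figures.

L_e = K·L = 0.7 × 223 = 156.1 in
Required I = P_cr·L_e²/(π²E) = 4.040×10^4 × 156.1² / (π² × 1.77×10^7) = 5.635 in⁴
Solid square: I = a⁴/12  ⇒  a = (12I)^(1/4) = (12×5.635)^(1/4) = 2.87 in

a ≈ 2.87 in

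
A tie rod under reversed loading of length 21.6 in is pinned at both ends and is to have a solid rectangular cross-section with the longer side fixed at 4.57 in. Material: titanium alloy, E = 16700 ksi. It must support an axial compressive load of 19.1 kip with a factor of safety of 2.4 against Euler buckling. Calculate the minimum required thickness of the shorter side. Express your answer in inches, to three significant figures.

b ≈ 0.698 in

Required P_cr = n·P = 2.4 × 19.1 = 45.84 kip
L_e = K·L = 1 × 21.6 = 21.60 in
Required I = P_cr·L_e²/(π²E) = 4.584×10^4 × 21.60² / (π² × 1.67×10^7) = 0.1298 in⁴
Rectangle, weak axis: I_min = h·b³/12 with h = 4.57 in fixed  ⇒  b = (12I/h)^(1/3) = 0.698 in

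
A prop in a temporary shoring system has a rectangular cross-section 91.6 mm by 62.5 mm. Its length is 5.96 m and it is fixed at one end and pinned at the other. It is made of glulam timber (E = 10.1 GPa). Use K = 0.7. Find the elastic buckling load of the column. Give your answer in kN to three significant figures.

P_cr ≈ 10.7 kN

Buckling occurs about the weak axis: I_min = h·b³/12 with b = 62.5 mm (the shorter side).
I_min = 91.6×62.5³/12 = 1.864×10^6 mm⁴
I = 1.864×10^6 mm⁴ = 1.864×10^-6 m⁴
Effective length L_e = K·L = 0.7 × 5.96 = 4.172 m
P_cr = π²EI / L_e² = π² × 10.1×10⁹ × 1.864×10^-6 / 4.172² = 1.067×10^4 N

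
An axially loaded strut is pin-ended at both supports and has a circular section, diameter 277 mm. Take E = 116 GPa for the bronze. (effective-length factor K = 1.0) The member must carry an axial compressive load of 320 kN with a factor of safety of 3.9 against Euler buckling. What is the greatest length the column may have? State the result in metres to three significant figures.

I = πd⁴/64 = π×277⁴/64 = 2.890×10^8 mm⁴
I = 2.890×10^-4 m⁴
Required critical load P_cr = n·P = 3.9 × 320 = 1248 kN = 1.248×10^6 N
From P_cr = π²EI/(K·L)²:  L = (1/K)·√(π²EI/P_cr) = (1/1)·√(π²×1.16×10^11×2.890×10^-4/1.248×10^6)
L = 16.3 m

L_max ≈ 16.3 m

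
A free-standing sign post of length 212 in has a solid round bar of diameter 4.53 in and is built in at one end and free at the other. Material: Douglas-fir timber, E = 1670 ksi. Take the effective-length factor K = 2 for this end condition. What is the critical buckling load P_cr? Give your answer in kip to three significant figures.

P_cr ≈ 1.90 kip

I = πd⁴/64 = π×4.53⁴/64 = 20.67 in⁴
Effective length L_e = K·L = 2 × 212 = 424.0 in
P_cr = π²EI / L_e² = π² × 1670×10³ × 20.67 / 424.0² = 1.895×10^3 lb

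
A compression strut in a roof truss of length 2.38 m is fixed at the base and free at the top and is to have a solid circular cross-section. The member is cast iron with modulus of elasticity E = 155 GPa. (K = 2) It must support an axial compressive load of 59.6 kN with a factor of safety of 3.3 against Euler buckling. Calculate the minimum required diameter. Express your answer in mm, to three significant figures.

Required P_cr = n·P = 3.3 × 59.6 = 196.7 kN
L_e = K·L = 2 × 2.38 = 4.760 m
Required I = P_cr·L_e²/(π²E) = 1.967×10^5 × 4.760² / (π² × 1.55×10^11) = 2.913×10^-6 m⁴
I_req = 2.913×10^6 mm⁴
Solid circle: I = πd⁴/64  ⇒  d = (64I/π)^(1/4) = (64×2.913×10^6/π)^(1/4) = 87.8 mm

d ≈ 87.8 mm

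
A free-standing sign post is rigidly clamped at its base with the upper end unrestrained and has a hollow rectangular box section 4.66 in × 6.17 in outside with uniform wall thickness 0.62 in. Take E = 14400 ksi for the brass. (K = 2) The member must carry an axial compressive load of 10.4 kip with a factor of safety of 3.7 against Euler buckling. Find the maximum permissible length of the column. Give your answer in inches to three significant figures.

Inner dimensions: h_i = 6.17 − 2×0.62 = 4.930 in, b_i = 4.66 − 2×0.62 = 3.420 in
Weak-axis I_min = (h_o·b_o³ − h_i·b_i³)/12 with b_o = 4.66, b_i = 3.420 in (shorter outer/inner sides).
I_min = (6.17×4.66³ − 4.930×3.420³)/12 = 35.60 in⁴
Required critical load P_cr = n·P = 3.7 × 10.4 = 38.48 kip = 3.848×10^4 lb
From P_cr = π²EI/(K·L)²:  L = (1/K)·√(π²EI/P_cr) = (1/2)·√(π²×1.44×10^7×35.60/3.848×10^4)
L = 181 in

L_max ≈ 181 in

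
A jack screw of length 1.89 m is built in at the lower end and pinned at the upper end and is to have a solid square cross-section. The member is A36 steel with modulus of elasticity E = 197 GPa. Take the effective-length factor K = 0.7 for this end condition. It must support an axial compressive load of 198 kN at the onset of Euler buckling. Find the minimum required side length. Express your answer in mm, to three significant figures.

L_e = K·L = 0.7 × 1.89 = 1.323 m
Required I = P_cr·L_e²/(π²E) = 1.980×10^5 × 1.323² / (π² × 1.97×10^11) = 1.782×10^-7 m⁴
I_req = 1.782×10^5 mm⁴
Solid square: I = a⁴/12  ⇒  a = (12I)^(1/4) = (12×1.782×10^5)^(1/4) = 38.2 mm

a ≈ 38.2 mm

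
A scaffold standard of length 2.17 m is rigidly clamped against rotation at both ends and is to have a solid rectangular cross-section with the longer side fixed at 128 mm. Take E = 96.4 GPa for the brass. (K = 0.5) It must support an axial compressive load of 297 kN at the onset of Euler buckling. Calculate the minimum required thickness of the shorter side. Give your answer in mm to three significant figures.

b ≈ 32.5 mm

L_e = K·L = 0.5 × 2.17 = 1.085 m
Required I = P_cr·L_e²/(π²E) = 2.970×10^5 × 1.085² / (π² × 9.64×10^10) = 3.675×10^-7 m⁴
I_req = 3.675×10^5 mm⁴
Rectangle, weak axis: I_min = h·b³/12 with h = 128 mm fixed  ⇒  b = (12I/h)^(1/3) = 32.5 mm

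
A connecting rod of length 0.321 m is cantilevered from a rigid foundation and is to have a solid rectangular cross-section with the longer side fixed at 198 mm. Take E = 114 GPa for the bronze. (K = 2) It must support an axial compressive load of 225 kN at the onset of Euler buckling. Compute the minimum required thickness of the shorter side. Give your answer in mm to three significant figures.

b ≈ 17.1 mm

L_e = K·L = 2 × 0.321 = 0.6420 m
Required I = P_cr·L_e²/(π²E) = 2.250×10^5 × 0.6420² / (π² × 1.14×10^11) = 8.242×10^-8 m⁴
I_req = 8.242×10^4 mm⁴
Rectangle, weak axis: I_min = h·b³/12 with h = 198 mm fixed  ⇒  b = (12I/h)^(1/3) = 17.1 mm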